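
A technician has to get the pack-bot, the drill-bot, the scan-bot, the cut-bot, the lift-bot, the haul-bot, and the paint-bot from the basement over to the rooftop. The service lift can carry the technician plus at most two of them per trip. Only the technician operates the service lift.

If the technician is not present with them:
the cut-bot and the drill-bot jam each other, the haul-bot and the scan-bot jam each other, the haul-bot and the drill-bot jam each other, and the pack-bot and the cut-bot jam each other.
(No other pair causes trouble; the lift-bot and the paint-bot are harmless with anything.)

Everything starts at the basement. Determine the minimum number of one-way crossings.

Counting alone: the technician can take at most 2 across per trip to the rooftop, so moving all 7 needs at least 4 loaded trips out, with a return between consecutive ones — at least 7 crossings.
The safety rule pushes this higher. Following every safe sequence of crossings, the most of the 7 that can be at the rooftop as the service lift arrives there on crossing 7 is 6 — never all 7.
So no plan with fewer than 9 crossings exists, and this one achieves 9:
1. Technician goes to the rooftop with the cut-bot and the haul-bot.
2. Technician goes back to the basement alone.
3. Technician goes to the rooftop with the pack-bot.
4. Technician goes back to the basement with the cut-bot.
5. Technician goes to the rooftop with the drill-bot and the scan-bot.
6. Technician goes back to the basement with the haul-bot.
7. Technician goes to the rooftop with the lift-bot and the paint-bot.
8. Technician goes back to the basement alone.
9. Technician goes to the rooftop with the cut-bot and the haul-bot.

9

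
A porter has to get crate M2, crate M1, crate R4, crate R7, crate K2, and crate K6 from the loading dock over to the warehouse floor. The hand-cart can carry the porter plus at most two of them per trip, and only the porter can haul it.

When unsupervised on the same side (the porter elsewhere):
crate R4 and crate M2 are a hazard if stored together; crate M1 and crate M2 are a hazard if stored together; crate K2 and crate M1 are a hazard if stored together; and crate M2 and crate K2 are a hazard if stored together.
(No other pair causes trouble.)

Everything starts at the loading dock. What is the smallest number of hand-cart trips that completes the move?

Counting alone: the porter can take at most 2 across per trip to the warehouse floor, so moving all 6 needs at least 3 loaded trips out, with a return between consecutive ones — at least 5 crossings.
The safety rule pushes this higher. Following every safe sequence of crossings, the most of the 6 that can be at the warehouse floor as the hand-cart arrives there on crossings 5, 7 is 4, 5 respectively — never all 6.
So no plan with fewer than 9 crossings exists, and this one achieves 9:
1. Porter goes to the warehouse floor with crate M1 and crate M2.
2. Porter goes back to the loading dock with crate M2.
3. Porter goes to the warehouse floor with crate M2 and crate R4.
4. Porter goes back to the loading dock with crate M2.
5. Porter goes to the warehouse floor with crate M2 and crate R7.
6. Porter goes back to the loading dock with crate M2.
7. Porter goes to the warehouse floor with crate K6 and crate M2.
8. Porter goes back to the loading dock with crate M2.
9. Porter goes to the warehouse floor with crate K2 and crate M2.

9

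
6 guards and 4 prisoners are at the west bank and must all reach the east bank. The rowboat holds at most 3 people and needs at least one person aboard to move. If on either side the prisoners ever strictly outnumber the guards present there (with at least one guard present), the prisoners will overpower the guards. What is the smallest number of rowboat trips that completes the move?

Counting alone: each trip to the east bank takes at most 3 across and each return brings at least 1 back, so after t trips out (and t−1 returns) at most 3t − (t−1) of the 10 are across; that first reaches 10 at t = 5, so at least 9 crossings are needed.
The plan below uses exactly 9 crossings, so it is optimal:
1. 2 prisoners → the east bank.  (the west bank: 6G 2P; the east bank: 0G 2P)
2. 1 prisoner ← the west bank.  (the west bank: 6G 3P; the east bank: 0G 1P)
3. 3 prisoners → the east bank.  (the west bank: 6G 0P; the east bank: 0G 4P)
4. 1 prisoner ← the west bank.  (the west bank: 6G 1P; the east bank: 0G 3P)
5. 3 guards → the east bank.  (the west bank: 3G 1P; the east bank: 3G 3P)
6. 1 prisoner ← the west bank.  (the west bank: 3G 2P; the east bank: 3G 2P)
7. 1 guard and 2 prisoners → the east bank.  (the west bank: 2G 0P; the east bank: 4G 4P)
8. 1 prisoner ← the west bank.  (the west bank: 2G 1P; the east bank: 4G 3P)
9. 2 guards and 1 prisoner → the east bank.  (the west bank: 0G 0P; the east bank: 6G 4P)

9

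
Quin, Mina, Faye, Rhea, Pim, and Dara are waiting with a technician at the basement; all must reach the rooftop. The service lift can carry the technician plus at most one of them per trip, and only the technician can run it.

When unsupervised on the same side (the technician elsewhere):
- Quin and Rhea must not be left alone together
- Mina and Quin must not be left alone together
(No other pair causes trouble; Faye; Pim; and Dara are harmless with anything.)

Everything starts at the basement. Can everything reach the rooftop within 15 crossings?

Yes — this plan uses 13 crossings (≤ 15):
1. Technician goes to the rooftop with Quin.  [the basement: Dara, Faye, Mina, Pim, Rhea | the rooftop: Quin]
2. Technician goes back to the basement alone.  [the basement: Dara, Faye, Mina, Pim, Rhea | the rooftop: Quin]
3. Technician goes to the rooftop with Mina.  [the basement: Dara, Faye, Pim, Rhea | the rooftop: Mina, Quin]
4. Technician goes back to the basement with Quin.  [the basement: Dara, Faye, Pim, Quin, Rhea | the rooftop: Mina]
5. Technician goes to the rooftop with Rhea.  [the basement: Dara, Faye, Pim, Quin | the rooftop: Mina, Rhea]
6. Technician goes back to the basement alone.  [the basement: Dara, Faye, Pim, Quin | the rooftop: Mina, Rhea]
7. Technician goes to the rooftop with Faye.  [the basement: Dara, Pim, Quin | the rooftop: Faye, Mina, Rhea]
8. Technician goes back to the basement alone.  [the basement: Dara, Pim, Quin | the rooftop: Faye, Mina, Rhea]
9. Technician goes to the rooftop with Pim.  [the basement: Dara, Quin | the rooftop: Faye, Mina, Pim, Rhea]
10. Technician goes back to the basement alone.  [the basement: Dara, Quin | the rooftop: Faye, Mina, Pim, Rhea]
11. Technician goes to the rooftop with Dara.  [the basement: Quin | the rooftop: Dara, Faye, Mina, Pim, Rhea]
12. Technician goes back to the basement alone.  [the basement: Quin | the rooftop: Dara, Faye, Mina, Pim, Rhea]
13. Technician goes to the rooftop with Quin.  [the basement: — | the rooftop: Dara, Faye, Mina, Pim, Quin, Rhea]

Yes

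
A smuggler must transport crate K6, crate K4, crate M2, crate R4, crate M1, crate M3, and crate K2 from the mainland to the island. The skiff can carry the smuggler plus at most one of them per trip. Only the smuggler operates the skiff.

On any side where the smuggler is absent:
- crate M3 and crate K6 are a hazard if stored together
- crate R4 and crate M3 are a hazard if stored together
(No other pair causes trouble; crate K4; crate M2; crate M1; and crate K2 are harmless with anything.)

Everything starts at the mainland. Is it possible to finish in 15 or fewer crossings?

Yes

Yes — this plan uses 15 crossings (≤ 15):
1. Smuggler goes to the island with crate M3.  [the mainland: crate K2, crate K4, crate K6, crate M1, crate M2, crate R4 | the island: crate M3]
2. Smuggler goes back to the mainland alone.  [the mainland: crate K2, crate K4, crate K6, crate M1, crate M2, crate R4 | the island: crate M3]
3. Smuggler goes to the island with crate K6.  [the mainland: crate K2, crate K4, crate M1, crate M2, crate R4 | the island: crate K6, crate M3]
4. Smuggler goes back to the mainland with crate M3.  [the mainland: crate K2, crate K4, crate M1, crate M2, crate M3, crate R4 | the island: crate K6]
5. Smuggler goes to the island with crate R4.  [the mainland: crate K2, crate K4, crate M1, crate M2, crate M3 | the island: crate K6, crate R4]
6. Smuggler goes back to the mainland alone.  [the mainland: crate K2, crate K4, crate M1, crate M2, crate M3 | the island: crate K6, crate R4]
7. Smuggler goes to the island with crate K4.  [the mainland: crate K2, crate M1, crate M2, crate M3 | the island: crate K4, crate K6, crate R4]
8. Smuggler goes back to the mainland alone.  [the mainland: crate K2, crate M1, crate M2, crate M3 | the island: crate K4, crate K6, crate R4]
9. Smuggler goes to the island with crate M2.  [the mainland: crate K2, crate M1, crate M3 | the island: crate K4, crate K6, crate M2, crate R4]
10. Smuggler goes back to the mainland alone.  [the mainland: crate K2, crate M1, crate M3 | the island: crate K4, crate K6, crate M2, crate R4]
11. Smuggler goes to the island with crate M1.  [the mainland: crate K2, crate M3 | the island: crate K4, crate K6, crate M1, crate M2, crate R4]
12. Smuggler goes back to the mainland alone.  [the mainland: crate K2, crate M3 | the island: crate K4, crate K6, crate M1, crate M2, crate R4]
13. Smuggler goes to the island with crate K2.  [the mainland: crate M3 | the island: crate K2, crate K4, crate K6, crate M1, crate M2, crate R4]
14. Smuggler goes back to the mainland alone.  [the mainland: crate M3 | the island: crate K2, crate K4, crate K6, crate M1, crate M2, crate R4]
15. Smuggler goes to the island with crate M3.  [the mainland: — | the island: crate K2, crate K4, crate K6, crate M1, crate M2, crate M3, crate R4]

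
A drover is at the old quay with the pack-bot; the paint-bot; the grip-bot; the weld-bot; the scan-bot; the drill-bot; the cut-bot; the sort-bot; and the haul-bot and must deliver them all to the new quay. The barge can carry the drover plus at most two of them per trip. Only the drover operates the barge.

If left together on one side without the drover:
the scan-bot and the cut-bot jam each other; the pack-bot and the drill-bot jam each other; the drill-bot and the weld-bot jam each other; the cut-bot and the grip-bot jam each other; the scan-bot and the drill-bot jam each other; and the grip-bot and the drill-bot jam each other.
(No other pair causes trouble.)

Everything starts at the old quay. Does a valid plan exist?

Yes

1. Drover goes to the new quay with the cut-bot and the drill-bot.  [the old quay: the grip-bot, the haul-bot, the pack-bot, the paint-bot, the scan-bot, the sort-bot, the weld-bot | the new quay: the cut-bot, the drill-bot]
2. Drover goes back to the old quay alone.  [the old quay: the grip-bot, the haul-bot, the pack-bot, the paint-bot, the scan-bot, the sort-bot, the weld-bot | the new quay: the cut-bot, the drill-bot]
3. Drover goes to the new quay with the paint-bot.  [the old quay: the grip-bot, the haul-bot, the pack-bot, the scan-bot, the sort-bot, the weld-bot | the new quay: the cut-bot, the drill-bot, the paint-bot]
4. Drover goes back to the old quay alone.  [the old quay: the grip-bot, the haul-bot, the pack-bot, the scan-bot, the sort-bot, the weld-bot | the new quay: the cut-bot, the drill-bot, the paint-bot]
5. Drover goes to the new quay with the grip-bot and the pack-bot.  [the old quay: the haul-bot, the scan-bot, the sort-bot, the weld-bot | the new quay: the cut-bot, the drill-bot, the grip-bot, the pack-bot, the paint-bot]
6. Drover goes back to the old quay with the cut-bot and the drill-bot.  [the old quay: the cut-bot, the drill-bot, the haul-bot, the scan-bot, the sort-bot, the weld-bot | the new quay: the grip-bot, the pack-bot, the paint-bot]
7. Drover goes to the new quay with the scan-bot and the weld-bot.  [the old quay: the cut-bot, the drill-bot, the haul-bot, the sort-bot | the new quay: the grip-bot, the pack-bot, the paint-bot, the scan-bot, the weld-bot]
8. Drover goes back to the old quay alone.  [the old quay: the cut-bot, the drill-bot, the haul-bot, the sort-bot | the new quay: the grip-bot, the pack-bot, the paint-bot, the scan-bot, the weld-bot]
9. Drover goes to the new quay with the haul-bot and the sort-bot.  [the old quay: the cut-bot, the drill-bot | the new quay: the grip-bot, the haul-bot, the pack-bot, the paint-bot, the scan-bot, the sort-bot, the weld-bot]
10. Drover goes back to the old quay alone.  [the old quay: the cut-bot, the drill-bot | the new quay: the grip-bot, the haul-bot, the pack-bot, the paint-bot, the scan-bot, the sort-bot, the weld-bot]
11. Drover goes to the new quay with the cut-bot and the drill-bot.  [the old quay: — | the new quay: the cut-bot, the drill-bot, the grip-bot, the haul-bot, the pack-bot, the paint-bot, the scan-bot, the sort-bot, the weld-bot]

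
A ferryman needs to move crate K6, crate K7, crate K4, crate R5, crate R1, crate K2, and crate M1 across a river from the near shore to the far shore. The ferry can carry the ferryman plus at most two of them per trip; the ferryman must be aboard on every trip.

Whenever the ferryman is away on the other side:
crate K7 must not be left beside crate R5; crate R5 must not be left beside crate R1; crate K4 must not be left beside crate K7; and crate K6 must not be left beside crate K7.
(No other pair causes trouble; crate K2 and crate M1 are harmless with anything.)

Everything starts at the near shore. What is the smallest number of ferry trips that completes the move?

Counting alone: the ferryman can take at most 2 across per trip to the far shore, so moving all 7 needs at least 4 loaded trips out, with a return between consecutive ones — at least 7 crossings.
The plan below uses exactly 7 crossings, so it is optimal:
1. Ferryman goes to the far shore with crate K7 and crate R5.
2. Ferryman goes back to the near shore with crate K7.
3. Ferryman goes to the far shore with crate K4 and crate K6.
4. Ferryman goes back to the near shore alone.
5. Ferryman goes to the far shore with crate K2 and crate M1.
6. Ferryman goes back to the near shore alone.
7. Ferryman goes to the far shore with crate K7 and crate R1.

7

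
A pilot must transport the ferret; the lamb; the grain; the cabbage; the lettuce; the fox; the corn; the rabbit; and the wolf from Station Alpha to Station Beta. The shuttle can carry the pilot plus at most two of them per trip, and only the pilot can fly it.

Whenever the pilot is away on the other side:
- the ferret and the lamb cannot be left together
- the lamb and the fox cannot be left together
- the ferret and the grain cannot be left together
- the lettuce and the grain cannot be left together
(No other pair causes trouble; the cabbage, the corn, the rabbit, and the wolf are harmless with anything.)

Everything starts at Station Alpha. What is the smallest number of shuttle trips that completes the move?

11

Counting alone: the pilot can take at most 2 across per trip to Station Beta, so moving all 9 needs at least 5 loaded trips out, with a return between consecutive ones — at least 9 crossings.
The safety rule pushes this higher. Following every safe sequence of crossings, the most of the 9 that can be at Station Beta as the shuttle arrives there on crossing 9 is 8 — never all 9.
So no plan with fewer than 11 crossings exists, and this one achieves 11:
1. Pilot goes to Station Beta with the grain and the lamb.  [Station Alpha: the cabbage, the corn, the ferret, the fox, the lettuce, the rabbit, the wolf | Station Beta: the grain, the lamb]
2. Pilot goes back to Station Alpha alone.  [Station Alpha: the cabbage, the corn, the ferret, the fox, the lettuce, the rabbit, the wolf | Station Beta: the grain, the lamb]
3. Pilot goes to Station Beta with the ferret.  [Station Alpha: the cabbage, the corn, the fox, the lettuce, the rabbit, the wolf | Station Beta: the ferret, the grain, the lamb]
4. Pilot goes back to Station Alpha with the grain and the lamb.  [Station Alpha: the cabbage, the corn, the fox, the grain, the lamb, the lettuce, the rabbit, the wolf | Station Beta: the ferret]
5. Pilot goes to Station Beta with the fox and the lettuce.  [Station Alpha: the cabbage, the corn, the grain, the lamb, the rabbit, the wolf | Station Beta: the ferret, the fox, the lettuce]
6. Pilot goes back to Station Alpha alone.  [Station Alpha: the cabbage, the corn, the grain, the lamb, the rabbit, the wolf | Station Beta: the ferret, the fox, the lettuce]
7. Pilot goes to Station Beta with the cabbage and the corn.  [Station Alpha: the grain, the lamb, the rabbit, the wolf | Station Beta: the cabbage, the corn, the ferret, the fox, the lettuce]
8. Pilot goes back to Station Alpha alone.  [Station Alpha: the grain, the lamb, the rabbit, the wolf | Station Beta: the cabbage, the corn, the ferret, the fox, the lettuce]
9. Pilot goes to Station Beta with the rabbit and the wolf.  [Station Alpha: the grain, the lamb | Station Beta: the cabbage, the corn, the ferret, the fox, the lettuce, the rabbit, the wolf]
10. Pilot goes back to Station Alpha alone.  [Station Alpha: the grain, the lamb | Station Beta: the cabbage, the corn, the ferret, the fox, the lettuce, the rabbit, the wolf]
11. Pilot goes to Station Beta with the grain and the lamb.  [Station Alpha: — | Station Beta: the cabbage, the corn, the ferret, the fox, the grain, the lamb, the lettuce, the rabbit, the wolf]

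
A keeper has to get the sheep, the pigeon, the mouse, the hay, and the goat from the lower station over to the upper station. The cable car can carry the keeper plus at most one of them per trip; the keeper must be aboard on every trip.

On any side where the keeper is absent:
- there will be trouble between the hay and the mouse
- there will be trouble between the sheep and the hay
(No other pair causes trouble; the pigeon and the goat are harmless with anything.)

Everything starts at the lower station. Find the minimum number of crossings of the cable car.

Counting alone: the keeper can take at most 1 across per trip to the upper station, so moving all 5 needs at least 5 loaded trips out, with a return between consecutive ones — at least 9 crossings.
The safety rule pushes this higher. Following every safe sequence of crossings, the most of the 5 that can be at the upper station as the cable car arrives there on crossing 9 is 4 — never all 5.
So no plan with fewer than 11 crossings exists, and this one achieves 11:
1. Keeper goes to the upper station with the hay.
2. Keeper goes back to the lower station alone.
3. Keeper goes to the upper station with the sheep.
4. Keeper goes back to the lower station with the hay.
5. Keeper goes to the upper station with the mouse.
6. Keeper goes back to the lower station alone.
7. Keeper goes to the upper station with the pigeon.
8. Keeper goes back to the lower station alone.
9. Keeper goes to the upper station with the goat.
10. Keeper goes back to the lower station alone.
11. Keeper goes to the upper station with the hay.

11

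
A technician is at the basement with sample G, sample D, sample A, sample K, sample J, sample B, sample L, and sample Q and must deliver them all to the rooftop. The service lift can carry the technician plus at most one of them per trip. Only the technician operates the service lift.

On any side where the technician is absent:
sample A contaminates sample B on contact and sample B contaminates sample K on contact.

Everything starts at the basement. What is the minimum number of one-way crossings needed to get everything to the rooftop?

17

Counting alone: the technician can take at most 1 across per trip to the rooftop, so moving all 8 needs at least 8 loaded trips out, with a return between consecutive ones — at least 15 crossings.
The safety rule pushes this higher. Following every safe sequence of crossings, the most of the 8 that can be at the rooftop as the service lift arrives there on crossing 15 is 7 — never all 8.
So no plan with fewer than 17 crossings exists, and this one achieves 17:
1. Technician goes to the rooftop with sample B.  [the basement: sample A, sample D, sample G, sample J, sample K, sample L, sample Q | the rooftop: sample B]
2. Technician goes back to the basement alone.  [the basement: sample A, sample D, sample G, sample J, sample K, sample L, sample Q | the rooftop: sample B]
3. Technician goes to the rooftop with sample G.  [the basement: sample A, sample D, sample J, sample K, sample L, sample Q | the rooftop: sample B, sample G]
4. Technician goes back to the basement alone.  [the basement: sample A, sample D, sample J, sample K, sample L, sample Q | the rooftop: sample B, sample G]
5. Technician goes to the rooftop with sample D.  [the basement: sample A, sample J, sample K, sample L, sample Q | the rooftop: sample B, sample D, sample G]
6. Technician goes back to the basement alone.  [the basement: sample A, sample J, sample K, sample L, sample Q | the rooftop: sample B, sample D, sample G]
7. Technician goes to the rooftop with sample A.  [the basement: sample J, sample K, sample L, sample Q | the rooftop: sample A, sample B, sample D, sample G]
8. Technician goes back to the basement with sample B.  [the basement: sample B, sample J, sample K, sample L, sample Q | the rooftop: sample A, sample D, sample G]
9. Technician goes to the rooftop with sample K.  [the basement: sample B, sample J, sample L, sample Q | the rooftop: sample A, sample D, sample G, sample K]
10. Technician goes back to the basement alone.  [the basement: sample B, sample J, sample L, sample Q | the rooftop: sample A, sample D, sample G, sample K]
11. Technician goes to the rooftop with sample J.  [the basement: sample B, sample L, sample Q | the rooftop: sample A, sample D, sample G, sample J, sample K]
12. Technician goes back to the basement alone.  [the basement: sample B, sample L, sample Q | the rooftop: sample A, sample D, sample G, sample J, sample K]
13. Technician goes to the rooftop with sample L.  [the basement: sample B, sample Q | the rooftop: sample A, sample D, sample G, sample J, sample K, sample L]
14. Technician goes back to the basement alone.  [the basement: sample B, sample Q | the rooftop: sample A, sample D, sample G, sample J, sample K, sample L]
15. Technician goes to the rooftop with sample Q.  [the basement: sample B | the rooftop: sample A, sample D, sample G, sample J, sample K, sample L, sample Q]
16. Technician goes back to the basement alone.  [the basement: sample B | the rooftop: sample A, sample D, sample G, sample J, sample K, sample L, sample Q]
17. Technician goes to the rooftop with sample B.  [the basement: — | the rooftop: sample A, sample B, sample D, sample G, sample J, sample K, sample L, sample Q]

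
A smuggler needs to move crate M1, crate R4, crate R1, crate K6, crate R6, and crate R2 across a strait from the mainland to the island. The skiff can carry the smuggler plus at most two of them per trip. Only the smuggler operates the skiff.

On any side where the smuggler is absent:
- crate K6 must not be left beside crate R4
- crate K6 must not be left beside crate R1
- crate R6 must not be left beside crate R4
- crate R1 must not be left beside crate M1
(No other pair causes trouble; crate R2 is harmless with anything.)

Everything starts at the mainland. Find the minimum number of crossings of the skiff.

Counting alone: the smuggler can take at most 2 across per trip to the island, so moving all 6 needs at least 3 loaded trips out, with a return between consecutive ones — at least 5 crossings.
The safety rule pushes this higher. Following every safe sequence of crossings, the most of the 6 that can be at the island as the skiff arrives there on crossing 5 is 5 — never all 6.
So no plan with fewer than 7 crossings exists, and this one achieves 7:
1. Smuggler goes to the island with crate R1 and crate R4.
2. Smuggler goes back to the mainland alone.
3. Smuggler goes to the island with crate K6 and crate M1.
4. Smuggler goes back to the mainland with crate R1 and crate R4.
5. Smuggler goes to the island with crate R2 and crate R6.
6. Smuggler goes back to the mainland alone.
7. Smuggler goes to the island with crate R1 and crate R4.

7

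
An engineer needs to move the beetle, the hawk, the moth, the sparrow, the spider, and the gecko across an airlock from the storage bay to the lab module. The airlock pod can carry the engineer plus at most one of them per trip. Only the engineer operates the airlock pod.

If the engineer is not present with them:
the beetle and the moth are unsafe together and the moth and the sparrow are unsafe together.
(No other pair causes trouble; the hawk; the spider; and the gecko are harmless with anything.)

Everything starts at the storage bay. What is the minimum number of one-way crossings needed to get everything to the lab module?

13

Counting alone: the engineer can take at most 1 across per trip to the lab module, so moving all 6 needs at least 6 loaded trips out, with a return between consecutive ones — at least 11 crossings.
The safety rule pushes this higher. Following every safe sequence of crossings, the most of the 6 that can be at the lab module as the airlock pod arrives there on crossing 11 is 5 — never all 6.
So no plan with fewer than 13 crossings exists, and this one achieves 13:
1. Engineer goes to the lab module with the moth.
2. Engineer goes back to the storage bay alone.
3. Engineer goes to the lab module with the beetle.
4. Engineer goes back to the storage bay with the moth.
5. Engineer goes to the lab module with the sparrow.
6. Engineer goes back to the storage bay alone.
7. Engineer goes to the lab module with the hawk.
8. Engineer goes back to the storage bay alone.
9. Engineer goes to the lab module with the spider.
10. Engineer goes back to the storage bay alone.
11. Engineer goes to the lab module with the gecko.
12. Engineer goes back to the storage bay alone.
13. Engineer goes to the lab module with the moth.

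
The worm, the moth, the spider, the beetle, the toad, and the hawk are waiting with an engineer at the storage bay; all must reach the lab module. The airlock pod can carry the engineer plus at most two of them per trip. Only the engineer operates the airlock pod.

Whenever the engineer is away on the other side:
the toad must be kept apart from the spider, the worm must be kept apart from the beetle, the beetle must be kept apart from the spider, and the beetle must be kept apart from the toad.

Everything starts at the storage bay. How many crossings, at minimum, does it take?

9

Counting alone: the engineer can take at most 2 across per trip to the lab module, so moving all 6 needs at least 3 loaded trips out, with a return between consecutive ones — at least 5 crossings.
The safety rule pushes this higher. Following every safe sequence of crossings, the most of the 6 that can be at the lab module as the airlock pod arrives there on crossings 5, 7 is 4, 5 respectively — never all 6.
So no plan with fewer than 9 crossings exists, and this one achieves 9:
1. Engineer goes to the lab module with the beetle and the spider.  [the storage bay: the hawk, the moth, the toad, the worm | the lab module: the beetle, the spider]
2. Engineer goes back to the storage bay with the spider.  [the storage bay: the hawk, the moth, the spider, the toad, the worm | the lab module: the beetle]
3. Engineer goes to the lab module with the spider and the worm.  [the storage bay: the hawk, the moth, the toad | the lab module: the beetle, the spider, the worm]
4. Engineer goes back to the storage bay with the beetle.  [the storage bay: the beetle, the hawk, the moth, the toad | the lab module: the spider, the worm]
5. Engineer goes to the lab module with the beetle and the moth.  [the storage bay: the hawk, the toad | the lab module: the beetle, the moth, the spider, the worm]
6. Engineer goes back to the storage bay with the beetle.  [the storage bay: the beetle, the hawk, the toad | the lab module: the moth, the spider, the worm]
7. Engineer goes to the lab module with the beetle and the hawk.  [the storage bay: the toad | the lab module: the beetle, the hawk, the moth, the spider, the worm]
8. Engineer goes back to the storage bay with the beetle.  [the storage bay: the beetle, the toad | the lab module: the hawk, the moth, the spider, the worm]
9. Engineer goes to the lab module with the beetle and the toad.  [the storage bay: — | the lab module: the beetle, the hawk, the moth, the spider, the toad, the worm]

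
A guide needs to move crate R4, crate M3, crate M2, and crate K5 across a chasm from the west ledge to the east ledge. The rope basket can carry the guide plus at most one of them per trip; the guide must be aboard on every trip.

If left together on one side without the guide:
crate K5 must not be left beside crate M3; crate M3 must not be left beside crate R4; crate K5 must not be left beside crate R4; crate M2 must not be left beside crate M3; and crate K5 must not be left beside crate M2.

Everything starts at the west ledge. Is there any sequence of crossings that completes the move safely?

Whatever the first load, the items left behind include a forbidden pair without the guide. No opening move is safe, so no plan exists.

No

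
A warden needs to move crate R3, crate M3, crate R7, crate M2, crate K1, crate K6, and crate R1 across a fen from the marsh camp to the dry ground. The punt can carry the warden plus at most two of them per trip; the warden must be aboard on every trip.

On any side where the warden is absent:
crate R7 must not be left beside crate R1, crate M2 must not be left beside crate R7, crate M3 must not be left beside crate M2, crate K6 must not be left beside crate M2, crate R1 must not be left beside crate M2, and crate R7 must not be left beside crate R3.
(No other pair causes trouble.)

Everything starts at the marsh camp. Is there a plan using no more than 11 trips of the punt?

Yes — this plan uses 11 crossings (≤ 11):
1. Warden goes to the dry ground with crate M2 and crate R7.  [the marsh camp: crate K1, crate K6, crate M3, crate R1, crate R3 | the dry ground: crate M2, crate R7]
2. Warden goes back to the marsh camp with crate R7.  [the marsh camp: crate K1, crate K6, crate M3, crate R1, crate R3, crate R7 | the dry ground: crate M2]
3. Warden goes to the dry ground with crate R3 and crate R7.  [the marsh camp: crate K1, crate K6, crate M3, crate R1 | the dry ground: crate M2, crate R3, crate R7]
4. Warden goes back to the marsh camp with crate R7.  [the marsh camp: crate K1, crate K6, crate M3, crate R1, crate R7 | the dry ground: crate M2, crate R3]
5. Warden goes to the dry ground with crate M3 and crate R1.  [the marsh camp: crate K1, crate K6, crate R7 | the dry ground: crate M2, crate M3, crate R1, crate R3]
6. Warden goes back to the marsh camp with crate M2.  [the marsh camp: crate K1, crate K6, crate M2, crate R7 | the dry ground: crate M3, crate R1, crate R3]
7. Warden goes to the dry ground with crate K6 and crate R7.  [the marsh camp: crate K1, crate M2 | the dry ground: crate K6, crate M3, crate R1, crate R3, crate R7]
8. Warden goes back to the marsh camp with crate R7.  [the marsh camp: crate K1, crate M2, crate R7 | the dry ground: crate K6, crate M3, crate R1, crate R3]
9. Warden goes to the dry ground with crate K1 and crate R7.  [the marsh camp: crate M2 | the dry ground: crate K1, crate K6, crate M3, crate R1, crate R3, crate R7]
10. Warden goes back to the marsh camp with crate R7.  [the marsh camp: crate M2, crate R7 | the dry ground: crate K1, crate K6, crate M3, crate R1, crate R3]
11. Warden goes to the dry ground with crate M2 and crate R7.  [the marsh camp: — | the dry ground: crate K1, crate K6, crate M2, crate M3, crate R1, crate R3, crate R7]

Yes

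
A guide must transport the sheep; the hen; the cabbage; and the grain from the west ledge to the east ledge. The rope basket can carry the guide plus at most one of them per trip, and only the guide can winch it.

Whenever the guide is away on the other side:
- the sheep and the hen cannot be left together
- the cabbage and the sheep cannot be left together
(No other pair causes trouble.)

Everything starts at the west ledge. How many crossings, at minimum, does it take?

Counting alone: the guide can take at most 1 across per trip to the east ledge, so moving all 4 needs at least 4 loaded trips out, with a return between consecutive ones — at least 7 crossings.
The safety rule pushes this higher. Following every safe sequence of crossings, the most of the 4 that can be at the east ledge as the rope basket arrives there on crossing 7 is 3 — never all 4.
So no plan with fewer than 9 crossings exists, and this one achieves 9:
1. Guide goes to the east ledge with the sheep.
2. Guide goes back to the west ledge alone.
3. Guide goes to the east ledge with the hen.
4. Guide goes back to the west ledge with the sheep.
5. Guide goes to the east ledge with the cabbage.
6. Guide goes back to the west ledge alone.
7. Guide goes to the east ledge with the grain.
8. Guide goes back to the west ledge alone.
9. Guide goes to the east ledge with the sheep.

9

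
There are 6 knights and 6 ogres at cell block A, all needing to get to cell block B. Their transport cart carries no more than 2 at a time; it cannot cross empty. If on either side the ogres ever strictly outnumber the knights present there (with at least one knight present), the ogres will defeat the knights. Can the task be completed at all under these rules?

No

Following every safe sequence of crossings from the start, the most of the 12 that can be at cell block B as the transport cart arrives there on crossings 1, 3, 5, 7, 9 is 2, 3, 4, 5, 6 respectively; the best ever achieved is 6 of 12.
From crossing 11 on, no configuration arises that was not already reachable earlier: only 15 distinct safe configurations (who is on which side, and where the transport cart is) can ever be reached, none of them has everyone across, and every continuation just revisits them. They are: 0 knights + 0 ogres across (transport cart back at the start); 0 knights + 1 ogre across (transport cart there); 0 knights + 1 ogre across (transport cart back at the start); 0 knights + 2 ogres across (transport cart there); 0 knights + 2 ogres across (transport cart back at the start); 0 knights + 3 ogres across (transport cart there); 0 knights + 3 ogres across (transport cart back at the start); 0 knights + 4 ogres across (transport cart there); 0 knights + 4 ogres across (transport cart back at the start); 0 knights + 5 ogres across (transport cart there); 0 knights + 5 ogres across (transport cart back at the start); 0 knights + 6 ogres across (transport cart there); 1 knight + 1 ogre across (transport cart there); 1 knight + 1 ogre across (transport cart back at the start); 2 knights + 2 ogres across (transport cart there). So no valid plan exists.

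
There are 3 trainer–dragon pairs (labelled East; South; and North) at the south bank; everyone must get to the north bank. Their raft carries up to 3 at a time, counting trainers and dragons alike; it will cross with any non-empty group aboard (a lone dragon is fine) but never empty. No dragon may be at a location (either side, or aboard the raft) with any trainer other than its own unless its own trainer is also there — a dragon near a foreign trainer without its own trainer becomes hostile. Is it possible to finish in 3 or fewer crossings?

No

Counting alone: each trip to the north bank takes at most 3 across and each return brings at least 1 back, so after t trips out (and t−1 returns) at most 3t − (t−1) of the 6 are across; that first reaches 6 at t = 3, so at least 5 crossings are needed.
Since 3 < 5, 3 crossings cannot be enough. (The shortest complete plan in fact takes 5:)
1. dragon East and trainer East cross → the north bank.
2. trainer East crosses ← the south bank.
3. trainer East, trainer North, and trainer South cross → the north bank.
4. dragon East crosses ← the south bank.
5. dragon East, dragon North, and dragon South cross → the north bank.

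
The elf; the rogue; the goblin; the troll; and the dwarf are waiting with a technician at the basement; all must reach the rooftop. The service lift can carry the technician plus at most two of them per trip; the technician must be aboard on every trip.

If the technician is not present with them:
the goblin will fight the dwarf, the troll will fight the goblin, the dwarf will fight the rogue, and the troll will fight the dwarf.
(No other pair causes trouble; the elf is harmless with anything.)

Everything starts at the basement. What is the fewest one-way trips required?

Counting alone: the technician can take at most 2 across per trip to the rooftop, so moving all 5 needs at least 3 loaded trips out, with a return between consecutive ones — at least 5 crossings.
The safety rule pushes this higher. Following every safe sequence of crossings, the most of the 5 that can be at the rooftop as the service lift arrives there on crossing 5 is 4 — never all 5.
So no plan with fewer than 7 crossings exists, and this one achieves 7:
1. Technician goes to the rooftop with the dwarf and the goblin.  [the basement: the elf, the rogue, the troll | the rooftop: the dwarf, the goblin]
2. Technician goes back to the basement with the goblin.  [the basement: the elf, the goblin, the rogue, the troll | the rooftop: the dwarf]
3. Technician goes to the rooftop with the elf and the goblin.  [the basement: the rogue, the troll | the rooftop: the dwarf, the elf, the goblin]
4. Technician goes back to the basement with the goblin.  [the basement: the goblin, the rogue, the troll | the rooftop: the dwarf, the elf]
5. Technician goes to the rooftop with the goblin and the rogue.  [the basement: the troll | the rooftop: the dwarf, the elf, the goblin, the rogue]
6. Technician goes back to the basement with the dwarf.  [the basement: the dwarf, the troll | the rooftop: the elf, the goblin, the rogue]
7. Technician goes to the rooftop with the dwarf and the troll.  [the basement: — | the rooftop: the dwarf, the elf, the goblin, the rogue, the troll]

7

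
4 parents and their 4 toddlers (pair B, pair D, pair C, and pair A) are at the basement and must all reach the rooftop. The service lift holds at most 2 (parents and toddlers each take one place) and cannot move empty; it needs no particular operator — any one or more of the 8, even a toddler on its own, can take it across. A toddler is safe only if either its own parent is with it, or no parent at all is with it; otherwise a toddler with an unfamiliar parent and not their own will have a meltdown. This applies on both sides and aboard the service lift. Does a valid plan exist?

No

Following every safe sequence of crossings from the start, the most of the 8 that can be at the rooftop as the service lift arrives there on crossings 1, 3, 5 is 2, 3, 4 respectively; the best ever achieved is 4 of 8.
From crossing 7 on, no configuration arises that was not already reachable earlier: only 44 distinct safe configurations (who is on which side, and where the service lift is) can ever be reached, none of them has everyone across, and every continuation just revisits them. So no valid plan exists.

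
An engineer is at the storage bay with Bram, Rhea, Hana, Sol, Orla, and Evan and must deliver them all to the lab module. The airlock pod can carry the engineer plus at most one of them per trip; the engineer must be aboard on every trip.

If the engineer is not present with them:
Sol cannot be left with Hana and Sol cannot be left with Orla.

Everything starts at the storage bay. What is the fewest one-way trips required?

Counting alone: the engineer can take at most 1 across per trip to the lab module, so moving all 6 needs at least 6 loaded trips out, with a return between consecutive ones — at least 11 crossings.
The safety rule pushes this higher. Following every safe sequence of crossings, the most of the 6 that can be at the lab module as the airlock pod arrives there on crossing 11 is 5 — never all 6.
So no plan with fewer than 13 crossings exists, and this one achieves 13:
1. Engineer goes to the lab module with Sol.  [the storage bay: Bram, Evan, Hana, Orla, Rhea | the lab module: Sol]
2. Engineer goes back to the storage bay alone.  [the storage bay: Bram, Evan, Hana, Orla, Rhea | the lab module: Sol]
3. Engineer goes to the lab module with Bram.  [the storage bay: Evan, Hana, Orla, Rhea | the lab module: Bram, Sol]
4. Engineer goes back to the storage bay alone.  [the storage bay: Evan, Hana, Orla, Rhea | the lab module: Bram, Sol]
5. Engineer goes to the lab module with Rhea.  [the storage bay: Evan, Hana, Orla | the lab module: Bram, Rhea, Sol]
6. Engineer goes back to the storage bay alone.  [the storage bay: Evan, Hana, Orla | the lab module: Bram, Rhea, Sol]
7. Engineer goes to the lab module with Hana.  [the storage bay: Evan, Orla | the lab module: Bram, Hana, Rhea, Sol]
8. Engineer goes back to the storage bay with Sol.  [the storage bay: Evan, Orla, Sol | the lab module: Bram, Hana, Rhea]
9. Engineer goes to the lab module with Orla.  [the storage bay: Evan, Sol | the lab module: Bram, Hana, Orla, Rhea]
10. Engineer goes back to the storage bay alone.  [the storage bay: Evan, Sol | the lab module: Bram, Hana, Orla, Rhea]
11. Engineer goes to the lab module with Evan.  [the storage bay: Sol | the lab module: Bram, Evan, Hana, Orla, Rhea]
12. Engineer goes back to the storage bay alone.  [the storage bay: Sol | the lab module: Bram, Evan, Hana, Orla, Rhea]
13. Engineer goes to the lab module with Sol.  [the storage bay: — | the lab module: Bram, Evan, Hana, Orla, Rhea, Sol]

13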